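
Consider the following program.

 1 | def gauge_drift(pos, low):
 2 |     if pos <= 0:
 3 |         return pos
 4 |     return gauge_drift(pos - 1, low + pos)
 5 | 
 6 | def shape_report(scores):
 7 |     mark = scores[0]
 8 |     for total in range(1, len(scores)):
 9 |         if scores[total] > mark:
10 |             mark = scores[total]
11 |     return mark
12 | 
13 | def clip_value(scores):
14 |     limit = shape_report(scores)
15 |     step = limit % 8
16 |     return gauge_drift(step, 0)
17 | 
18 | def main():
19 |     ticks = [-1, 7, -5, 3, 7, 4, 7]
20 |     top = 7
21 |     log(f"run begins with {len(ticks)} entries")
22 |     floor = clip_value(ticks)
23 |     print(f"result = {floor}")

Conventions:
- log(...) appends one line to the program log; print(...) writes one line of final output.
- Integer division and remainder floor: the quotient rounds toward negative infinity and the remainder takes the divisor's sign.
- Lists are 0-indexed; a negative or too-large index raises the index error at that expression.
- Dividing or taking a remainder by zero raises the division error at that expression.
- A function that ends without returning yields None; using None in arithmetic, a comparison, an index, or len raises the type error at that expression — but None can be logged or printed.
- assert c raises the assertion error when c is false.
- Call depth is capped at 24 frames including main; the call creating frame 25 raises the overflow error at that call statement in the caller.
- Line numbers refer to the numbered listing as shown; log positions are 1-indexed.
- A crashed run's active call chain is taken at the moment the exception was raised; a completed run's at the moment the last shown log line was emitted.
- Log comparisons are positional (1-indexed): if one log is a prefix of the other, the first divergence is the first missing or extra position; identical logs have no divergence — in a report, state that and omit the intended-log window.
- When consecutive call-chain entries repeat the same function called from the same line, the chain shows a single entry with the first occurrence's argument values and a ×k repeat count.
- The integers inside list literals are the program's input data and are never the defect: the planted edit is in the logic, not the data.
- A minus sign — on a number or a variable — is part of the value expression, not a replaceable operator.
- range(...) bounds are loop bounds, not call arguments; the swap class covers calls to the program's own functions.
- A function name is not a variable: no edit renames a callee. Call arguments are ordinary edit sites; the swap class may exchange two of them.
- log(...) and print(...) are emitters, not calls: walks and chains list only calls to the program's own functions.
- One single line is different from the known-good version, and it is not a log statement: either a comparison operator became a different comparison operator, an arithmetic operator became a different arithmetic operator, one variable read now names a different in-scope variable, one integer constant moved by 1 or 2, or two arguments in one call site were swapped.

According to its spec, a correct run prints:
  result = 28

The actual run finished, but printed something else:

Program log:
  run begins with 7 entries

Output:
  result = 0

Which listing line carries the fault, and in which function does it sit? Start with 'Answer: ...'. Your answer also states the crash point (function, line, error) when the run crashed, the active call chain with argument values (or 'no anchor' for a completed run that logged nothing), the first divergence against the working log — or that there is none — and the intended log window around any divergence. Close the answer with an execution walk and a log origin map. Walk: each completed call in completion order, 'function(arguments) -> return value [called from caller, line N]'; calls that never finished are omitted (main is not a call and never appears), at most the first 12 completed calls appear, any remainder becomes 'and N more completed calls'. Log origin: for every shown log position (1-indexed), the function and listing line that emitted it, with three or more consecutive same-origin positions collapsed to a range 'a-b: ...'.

Answer: the defect is in gauge_drift at line 3.
Core observation: Log streams are identical — the defect surfaces only in the printed output.
Call chain: main.
First divergence: there is none — every log position agrees.
Execution walk:
  shape_report([-1, 7, -5, 3, 7, 4, 7]) -> 7  [called from clip_value, line 14]
  gauge_drift(0, 28) -> 0  [called from gauge_drift, line 4]
  gauge_drift(1, 27) -> 0  [called from gauge_drift, line 4]
  gauge_drift(2, 25) -> 0  [called from gauge_drift, line 4]
  gauge_drift(3, 22) -> 0  [called from gauge_drift, line 4]
  gauge_drift(4, 18) -> 0  [called from gauge_drift, line 4]
  gauge_drift(5, 13) -> 0  [called from gauge_drift, line 4]
  gauge_drift(6, 7) -> 0  [called from gauge_drift, line 4]
  gauge_drift(7, 0) -> 0  [called from clip_value, line 16]
  clip_value([-1, 7, -5, 3, 7, 4, 7]) -> 0  [called from main, line 22]
Log origins:
  1 — main, line 21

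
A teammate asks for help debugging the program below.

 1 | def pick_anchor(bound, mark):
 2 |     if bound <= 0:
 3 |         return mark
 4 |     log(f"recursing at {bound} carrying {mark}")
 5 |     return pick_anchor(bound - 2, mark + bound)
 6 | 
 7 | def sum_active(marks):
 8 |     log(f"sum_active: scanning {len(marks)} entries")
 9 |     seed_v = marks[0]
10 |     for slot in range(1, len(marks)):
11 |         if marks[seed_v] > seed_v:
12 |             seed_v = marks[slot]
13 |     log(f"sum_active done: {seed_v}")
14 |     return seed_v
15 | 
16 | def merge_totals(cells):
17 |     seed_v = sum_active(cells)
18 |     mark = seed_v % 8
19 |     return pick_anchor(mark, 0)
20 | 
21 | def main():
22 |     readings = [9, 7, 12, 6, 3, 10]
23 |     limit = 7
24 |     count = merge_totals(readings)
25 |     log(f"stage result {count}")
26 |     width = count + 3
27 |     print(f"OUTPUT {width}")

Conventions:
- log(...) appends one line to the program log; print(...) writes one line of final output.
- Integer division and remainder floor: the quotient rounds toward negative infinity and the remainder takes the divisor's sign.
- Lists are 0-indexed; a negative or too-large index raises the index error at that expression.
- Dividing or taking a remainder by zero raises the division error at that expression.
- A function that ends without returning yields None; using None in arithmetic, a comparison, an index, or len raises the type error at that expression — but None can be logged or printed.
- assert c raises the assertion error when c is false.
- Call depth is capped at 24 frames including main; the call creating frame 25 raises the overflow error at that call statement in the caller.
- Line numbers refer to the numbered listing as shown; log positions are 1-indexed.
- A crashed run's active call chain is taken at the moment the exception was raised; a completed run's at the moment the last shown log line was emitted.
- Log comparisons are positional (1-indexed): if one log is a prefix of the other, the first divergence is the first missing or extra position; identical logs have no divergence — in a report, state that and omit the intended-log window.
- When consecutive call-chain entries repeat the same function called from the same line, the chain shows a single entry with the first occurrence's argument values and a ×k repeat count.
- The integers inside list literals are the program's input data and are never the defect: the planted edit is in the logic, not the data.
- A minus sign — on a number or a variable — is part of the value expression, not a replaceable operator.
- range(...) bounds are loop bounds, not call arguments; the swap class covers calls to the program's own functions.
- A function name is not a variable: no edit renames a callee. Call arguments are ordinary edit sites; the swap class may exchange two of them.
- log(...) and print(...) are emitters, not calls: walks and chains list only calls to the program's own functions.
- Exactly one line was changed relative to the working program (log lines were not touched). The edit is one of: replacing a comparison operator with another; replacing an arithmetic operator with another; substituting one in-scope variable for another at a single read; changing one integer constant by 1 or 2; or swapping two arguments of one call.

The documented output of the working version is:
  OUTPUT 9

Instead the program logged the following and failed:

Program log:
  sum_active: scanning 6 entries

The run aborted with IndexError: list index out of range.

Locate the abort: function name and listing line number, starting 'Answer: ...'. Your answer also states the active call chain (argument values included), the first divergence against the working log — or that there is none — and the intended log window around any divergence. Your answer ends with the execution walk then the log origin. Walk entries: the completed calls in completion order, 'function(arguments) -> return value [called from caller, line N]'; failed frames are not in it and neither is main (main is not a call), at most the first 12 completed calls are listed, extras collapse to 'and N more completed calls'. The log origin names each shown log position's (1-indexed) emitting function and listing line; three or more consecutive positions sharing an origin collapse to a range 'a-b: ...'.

Answer: the error was raised in sum_active, line 11.
Key fact: After 1 matching log line the faulty run goes silent, while the working version continues with 'sum_active done: 12'.
Call chain: main -> merge_totals([9, 7, 12, 6, 3, 10]) (called at line 24) -> sum_active([9, 7, 12, 6, 3, 10]) (called at line 17).
First divergence: position 2; the shown log stops at 1 line while the working version next logs 'sum_active done: 12'.
Intended log window:
  1: sum_active: scanning 6 entries
  2: sum_active done: 12
  3: recursing at 4 carrying 0
Execution walk:
  (no call completed)
Origin of each log line:
  1: emitted by sum_active (line 8)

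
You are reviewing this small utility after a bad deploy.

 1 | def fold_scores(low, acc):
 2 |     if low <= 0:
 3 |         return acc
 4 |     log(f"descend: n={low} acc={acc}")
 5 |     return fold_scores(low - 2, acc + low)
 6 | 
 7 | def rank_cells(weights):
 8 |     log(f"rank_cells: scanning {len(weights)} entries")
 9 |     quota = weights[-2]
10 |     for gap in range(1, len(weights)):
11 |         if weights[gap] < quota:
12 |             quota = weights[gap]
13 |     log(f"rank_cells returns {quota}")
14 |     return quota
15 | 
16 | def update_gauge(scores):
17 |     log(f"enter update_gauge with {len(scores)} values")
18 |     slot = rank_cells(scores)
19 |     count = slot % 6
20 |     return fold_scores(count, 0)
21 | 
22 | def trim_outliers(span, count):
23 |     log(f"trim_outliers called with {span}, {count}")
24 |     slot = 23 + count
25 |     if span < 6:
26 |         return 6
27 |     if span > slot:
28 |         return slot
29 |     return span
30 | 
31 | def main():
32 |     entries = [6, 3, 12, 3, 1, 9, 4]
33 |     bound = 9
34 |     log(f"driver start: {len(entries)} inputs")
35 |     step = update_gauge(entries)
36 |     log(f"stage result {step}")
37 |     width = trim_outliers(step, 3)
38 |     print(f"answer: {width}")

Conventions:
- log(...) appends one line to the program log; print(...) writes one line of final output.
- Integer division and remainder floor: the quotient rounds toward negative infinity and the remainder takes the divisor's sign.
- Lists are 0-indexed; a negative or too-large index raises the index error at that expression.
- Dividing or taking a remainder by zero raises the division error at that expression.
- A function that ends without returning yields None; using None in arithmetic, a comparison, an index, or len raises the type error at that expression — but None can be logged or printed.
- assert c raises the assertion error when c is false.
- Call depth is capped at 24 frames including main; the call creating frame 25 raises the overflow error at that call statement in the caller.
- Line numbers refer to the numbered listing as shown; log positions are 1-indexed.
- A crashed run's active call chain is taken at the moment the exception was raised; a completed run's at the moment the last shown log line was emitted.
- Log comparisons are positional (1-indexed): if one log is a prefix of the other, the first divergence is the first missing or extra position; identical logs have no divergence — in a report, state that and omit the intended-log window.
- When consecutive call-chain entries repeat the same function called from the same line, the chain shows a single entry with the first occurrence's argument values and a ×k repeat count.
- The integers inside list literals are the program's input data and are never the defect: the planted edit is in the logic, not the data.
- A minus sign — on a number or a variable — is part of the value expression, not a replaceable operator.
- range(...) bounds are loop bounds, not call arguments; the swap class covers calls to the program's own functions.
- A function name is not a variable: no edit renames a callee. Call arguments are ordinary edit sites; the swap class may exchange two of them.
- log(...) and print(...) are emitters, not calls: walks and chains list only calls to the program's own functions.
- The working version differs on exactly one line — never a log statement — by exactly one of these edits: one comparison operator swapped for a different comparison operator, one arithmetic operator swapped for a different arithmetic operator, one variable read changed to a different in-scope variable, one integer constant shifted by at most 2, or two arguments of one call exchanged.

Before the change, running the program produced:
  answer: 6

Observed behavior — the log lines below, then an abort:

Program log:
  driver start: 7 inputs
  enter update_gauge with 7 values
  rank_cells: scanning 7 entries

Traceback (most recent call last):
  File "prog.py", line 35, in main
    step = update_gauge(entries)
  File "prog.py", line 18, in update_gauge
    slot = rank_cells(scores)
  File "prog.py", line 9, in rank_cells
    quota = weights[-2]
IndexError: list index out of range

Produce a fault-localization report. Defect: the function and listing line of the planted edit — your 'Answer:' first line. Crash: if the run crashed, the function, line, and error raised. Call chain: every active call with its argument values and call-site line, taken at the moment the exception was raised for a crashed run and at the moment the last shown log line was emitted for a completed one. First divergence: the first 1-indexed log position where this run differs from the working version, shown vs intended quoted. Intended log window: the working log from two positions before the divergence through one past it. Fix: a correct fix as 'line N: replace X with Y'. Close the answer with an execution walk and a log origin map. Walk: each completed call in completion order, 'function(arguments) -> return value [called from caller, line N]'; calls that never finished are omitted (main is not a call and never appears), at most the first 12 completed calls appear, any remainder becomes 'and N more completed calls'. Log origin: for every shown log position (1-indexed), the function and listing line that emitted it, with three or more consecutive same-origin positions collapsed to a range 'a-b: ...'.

Answer: the defect is in rank_cells at line 9.
Key observation: Only 3 log lines were emitted before the run died; the intended continuation was 'rank_cells returns 1'.
Crash: rank_cells, line 9, IndexError.
Call chain: main -> update_gauge([6, 3, 12, 3, 1, 9, 4]) (called at line 35) -> rank_cells([6, 3, 12, 3, 1, 9, 4]) (called at line 18).
First divergence: position 4 — the faulty run's log ends after 3 lines; the working version continues with 'rank_cells returns 1'.
Intended log window:
  2: enter update_gauge with 7 values
  3: rank_cells: scanning 7 entries
  4: rank_cells returns 1
  5: descend: n=1 acc=0
Execution walk:
  (no call completed)
Origin of each log line:
  1: emitted by main (line 34)
  2: emitted by update_gauge (line 17)
  3: emitted by rank_cells (line 8)
A correct fix: line 9: replace `-2` with `0`.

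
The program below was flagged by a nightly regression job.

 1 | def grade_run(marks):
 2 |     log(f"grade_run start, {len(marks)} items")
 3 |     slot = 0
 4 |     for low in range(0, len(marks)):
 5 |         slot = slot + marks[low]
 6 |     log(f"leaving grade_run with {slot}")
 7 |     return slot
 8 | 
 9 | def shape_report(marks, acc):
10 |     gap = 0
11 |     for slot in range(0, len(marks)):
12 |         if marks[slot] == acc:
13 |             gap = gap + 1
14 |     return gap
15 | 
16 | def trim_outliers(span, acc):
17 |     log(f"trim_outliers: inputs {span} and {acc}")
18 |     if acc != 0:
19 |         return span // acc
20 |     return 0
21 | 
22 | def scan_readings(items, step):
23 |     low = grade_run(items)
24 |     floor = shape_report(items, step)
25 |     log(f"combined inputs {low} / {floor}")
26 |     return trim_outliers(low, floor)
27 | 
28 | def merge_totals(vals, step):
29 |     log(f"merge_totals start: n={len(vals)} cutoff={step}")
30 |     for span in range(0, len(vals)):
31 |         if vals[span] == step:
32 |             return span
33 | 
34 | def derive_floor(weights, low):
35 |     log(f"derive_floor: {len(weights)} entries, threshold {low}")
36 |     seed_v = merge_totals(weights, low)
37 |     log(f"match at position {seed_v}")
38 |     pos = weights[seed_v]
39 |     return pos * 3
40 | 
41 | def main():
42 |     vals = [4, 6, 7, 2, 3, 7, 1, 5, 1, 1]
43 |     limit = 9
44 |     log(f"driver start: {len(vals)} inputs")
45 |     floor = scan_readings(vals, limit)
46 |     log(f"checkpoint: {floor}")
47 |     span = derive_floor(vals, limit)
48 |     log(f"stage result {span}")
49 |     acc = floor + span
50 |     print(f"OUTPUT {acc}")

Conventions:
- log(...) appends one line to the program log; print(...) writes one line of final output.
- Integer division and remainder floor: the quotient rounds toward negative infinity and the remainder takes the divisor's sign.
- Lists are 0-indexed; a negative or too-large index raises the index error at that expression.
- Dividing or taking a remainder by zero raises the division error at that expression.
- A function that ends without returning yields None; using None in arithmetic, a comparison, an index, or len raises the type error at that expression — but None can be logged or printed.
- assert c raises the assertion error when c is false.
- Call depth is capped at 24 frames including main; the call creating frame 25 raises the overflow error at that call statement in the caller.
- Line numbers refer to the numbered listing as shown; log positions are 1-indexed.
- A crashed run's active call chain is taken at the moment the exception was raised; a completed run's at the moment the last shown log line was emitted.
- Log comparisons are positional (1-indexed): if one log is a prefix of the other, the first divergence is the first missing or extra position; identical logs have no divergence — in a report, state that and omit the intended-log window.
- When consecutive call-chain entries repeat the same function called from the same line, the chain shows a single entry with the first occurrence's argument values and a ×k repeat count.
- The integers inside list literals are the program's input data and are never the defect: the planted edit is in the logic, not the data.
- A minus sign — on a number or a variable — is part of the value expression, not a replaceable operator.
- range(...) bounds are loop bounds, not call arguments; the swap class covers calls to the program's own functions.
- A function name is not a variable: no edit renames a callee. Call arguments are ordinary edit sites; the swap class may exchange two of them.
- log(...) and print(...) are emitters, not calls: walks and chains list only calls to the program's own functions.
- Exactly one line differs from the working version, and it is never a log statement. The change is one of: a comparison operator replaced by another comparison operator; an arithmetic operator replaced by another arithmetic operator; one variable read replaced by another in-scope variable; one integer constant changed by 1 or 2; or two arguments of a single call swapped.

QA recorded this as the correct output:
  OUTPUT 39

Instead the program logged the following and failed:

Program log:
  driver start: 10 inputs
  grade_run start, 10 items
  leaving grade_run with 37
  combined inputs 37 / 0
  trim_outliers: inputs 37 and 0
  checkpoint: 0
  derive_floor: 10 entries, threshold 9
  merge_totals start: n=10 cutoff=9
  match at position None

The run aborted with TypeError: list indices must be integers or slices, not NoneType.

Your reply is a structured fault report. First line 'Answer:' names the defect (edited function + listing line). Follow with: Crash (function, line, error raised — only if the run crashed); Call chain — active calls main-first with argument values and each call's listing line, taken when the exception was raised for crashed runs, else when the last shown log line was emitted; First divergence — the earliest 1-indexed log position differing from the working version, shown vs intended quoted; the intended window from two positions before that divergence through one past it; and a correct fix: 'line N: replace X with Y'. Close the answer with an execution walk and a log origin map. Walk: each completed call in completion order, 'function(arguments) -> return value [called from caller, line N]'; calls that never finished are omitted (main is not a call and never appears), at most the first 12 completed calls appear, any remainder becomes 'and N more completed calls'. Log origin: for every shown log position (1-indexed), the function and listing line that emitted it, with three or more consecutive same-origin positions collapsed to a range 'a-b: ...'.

Answer: the defect is in main at line 43.
Core observation: The earliest visible damage is log position 4 — 'combined inputs 37 / 0' rather than the intended 'combined inputs 37 / 2'.
Crash: derive_floor, line 38, TypeError.
Call chain: main -> derive_floor([4, 6, 7, 2, 3, 7, 1, 5, 1, 1], 9) (called at line 47).
First divergence: at position 4 the run shows 'combined inputs 37 / 0' where the working version logs 'combined inputs 37 / 2'.
Intended log window:
  2: grade_run start, 10 items
  3: leaving grade_run with 37
  4: combined inputs 37 / 2
  5: trim_outliers: inputs 37 and 2
Execution walk:
  grade_run([4, 6, 7, 2, 3, 7, 1, 5, 1, 1]) -> 37  [called from scan_readings, line 23]
  shape_report([4, 6, 7, 2, 3, 7, 1, 5, 1, 1], 9) -> 0  [called from scan_readings, line 24]
  trim_outliers(37, 0) -> 0  [called from scan_readings, line 26]
  scan_readings([4, 6, 7, 2, 3, 7, 1, 5, 1, 1], 9) -> 0  [called from main, line 45]
  merge_totals([4, 6, 7, 2, 3, 7, 1, 5, 1, 1], 9) -> None  [called from derive_floor, line 36]
Log origin:
  1: from main, line 44
  2: from grade_run, line 2
  3: from grade_run, line 6
  4: from scan_readings, line 25
  5: from trim_outliers, line 17
  6: from main, line 46
  7: from derive_floor, line 35
  8: from merge_totals, line 29
  9: from derive_floor, line 37
A correct fix: line 43: replace `9` with `7`.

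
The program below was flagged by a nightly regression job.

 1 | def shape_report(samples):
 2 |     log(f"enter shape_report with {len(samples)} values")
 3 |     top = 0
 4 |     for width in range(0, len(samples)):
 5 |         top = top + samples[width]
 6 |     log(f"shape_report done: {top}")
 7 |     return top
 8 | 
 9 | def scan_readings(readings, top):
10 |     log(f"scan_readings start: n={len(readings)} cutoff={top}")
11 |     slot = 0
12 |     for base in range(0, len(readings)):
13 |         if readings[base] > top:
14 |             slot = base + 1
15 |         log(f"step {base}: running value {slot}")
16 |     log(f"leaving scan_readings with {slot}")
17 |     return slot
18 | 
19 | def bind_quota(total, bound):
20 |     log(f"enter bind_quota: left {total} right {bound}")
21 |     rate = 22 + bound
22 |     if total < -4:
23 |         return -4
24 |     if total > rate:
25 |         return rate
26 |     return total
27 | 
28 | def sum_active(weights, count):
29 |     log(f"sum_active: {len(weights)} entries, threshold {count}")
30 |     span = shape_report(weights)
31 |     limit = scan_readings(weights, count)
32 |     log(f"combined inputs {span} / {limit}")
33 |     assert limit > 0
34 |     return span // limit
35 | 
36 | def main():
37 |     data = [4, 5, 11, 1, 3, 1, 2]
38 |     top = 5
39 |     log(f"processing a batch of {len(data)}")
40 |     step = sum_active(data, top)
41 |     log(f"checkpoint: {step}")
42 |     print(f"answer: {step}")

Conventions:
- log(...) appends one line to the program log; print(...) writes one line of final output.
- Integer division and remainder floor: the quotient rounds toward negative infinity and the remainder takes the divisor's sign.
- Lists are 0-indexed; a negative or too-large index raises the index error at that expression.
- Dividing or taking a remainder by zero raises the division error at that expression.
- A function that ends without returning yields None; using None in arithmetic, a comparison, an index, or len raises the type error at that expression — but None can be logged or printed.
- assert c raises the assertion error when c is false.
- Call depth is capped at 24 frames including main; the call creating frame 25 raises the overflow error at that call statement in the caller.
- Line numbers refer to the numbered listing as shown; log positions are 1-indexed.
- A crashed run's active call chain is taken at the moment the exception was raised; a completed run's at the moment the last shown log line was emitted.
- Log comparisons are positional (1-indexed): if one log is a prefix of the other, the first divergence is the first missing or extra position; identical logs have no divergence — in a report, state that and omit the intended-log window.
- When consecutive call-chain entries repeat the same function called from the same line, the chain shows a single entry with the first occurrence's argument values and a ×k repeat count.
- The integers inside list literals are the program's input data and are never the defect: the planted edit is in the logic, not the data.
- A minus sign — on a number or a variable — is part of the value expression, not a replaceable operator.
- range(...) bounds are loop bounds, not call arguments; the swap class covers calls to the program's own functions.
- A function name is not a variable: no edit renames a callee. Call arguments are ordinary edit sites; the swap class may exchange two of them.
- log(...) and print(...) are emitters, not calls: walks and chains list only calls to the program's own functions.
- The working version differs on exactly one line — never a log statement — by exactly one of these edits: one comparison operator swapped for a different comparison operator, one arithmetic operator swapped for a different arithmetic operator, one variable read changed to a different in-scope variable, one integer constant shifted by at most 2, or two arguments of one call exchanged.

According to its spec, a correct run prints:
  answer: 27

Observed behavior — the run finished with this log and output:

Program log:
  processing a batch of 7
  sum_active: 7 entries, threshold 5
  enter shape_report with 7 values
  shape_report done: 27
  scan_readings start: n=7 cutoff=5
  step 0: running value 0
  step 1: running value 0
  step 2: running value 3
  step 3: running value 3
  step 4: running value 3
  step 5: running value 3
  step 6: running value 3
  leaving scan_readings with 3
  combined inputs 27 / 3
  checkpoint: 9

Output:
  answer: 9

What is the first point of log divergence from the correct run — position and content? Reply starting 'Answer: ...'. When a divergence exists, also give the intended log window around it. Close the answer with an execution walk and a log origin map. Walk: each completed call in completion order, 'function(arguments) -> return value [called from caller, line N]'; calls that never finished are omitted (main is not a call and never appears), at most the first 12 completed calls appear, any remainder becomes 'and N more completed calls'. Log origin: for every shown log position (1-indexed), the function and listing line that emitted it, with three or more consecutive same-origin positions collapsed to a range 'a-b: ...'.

Answer: position 8 — shown 'step 2: running value 3', intended 'step 2: running value 1'.
Intended log window:
  6: step 0: running value 0
  7: step 1: running value 0
  8: step 2: running value 1
  9: step 3: running value 1
Execution walk:
  shape_report([4, 5, 11, 1, 3, 1, 2]) -> 27  [called from sum_active, line 30]
  scan_readings([4, 5, 11, 1, 3, 1, 2], 5) -> 3  [called from sum_active, line 31]
  sum_active([4, 5, 11, 1, 3, 1, 2], 5) -> 9  [called from main, line 40]
Origin of each log line:
  1: emitted by main (line 39)
  2: emitted by sum_active (line 29)
  3: emitted by shape_report (line 2)
  4: emitted by shape_report (line 6)
  5: emitted by scan_readings (line 10)
  6-12: emitted by scan_readings (line 15)
  13: emitted by scan_readings (line 16)
  14: emitted by sum_active (line 32)
  15: emitted by main (line 41)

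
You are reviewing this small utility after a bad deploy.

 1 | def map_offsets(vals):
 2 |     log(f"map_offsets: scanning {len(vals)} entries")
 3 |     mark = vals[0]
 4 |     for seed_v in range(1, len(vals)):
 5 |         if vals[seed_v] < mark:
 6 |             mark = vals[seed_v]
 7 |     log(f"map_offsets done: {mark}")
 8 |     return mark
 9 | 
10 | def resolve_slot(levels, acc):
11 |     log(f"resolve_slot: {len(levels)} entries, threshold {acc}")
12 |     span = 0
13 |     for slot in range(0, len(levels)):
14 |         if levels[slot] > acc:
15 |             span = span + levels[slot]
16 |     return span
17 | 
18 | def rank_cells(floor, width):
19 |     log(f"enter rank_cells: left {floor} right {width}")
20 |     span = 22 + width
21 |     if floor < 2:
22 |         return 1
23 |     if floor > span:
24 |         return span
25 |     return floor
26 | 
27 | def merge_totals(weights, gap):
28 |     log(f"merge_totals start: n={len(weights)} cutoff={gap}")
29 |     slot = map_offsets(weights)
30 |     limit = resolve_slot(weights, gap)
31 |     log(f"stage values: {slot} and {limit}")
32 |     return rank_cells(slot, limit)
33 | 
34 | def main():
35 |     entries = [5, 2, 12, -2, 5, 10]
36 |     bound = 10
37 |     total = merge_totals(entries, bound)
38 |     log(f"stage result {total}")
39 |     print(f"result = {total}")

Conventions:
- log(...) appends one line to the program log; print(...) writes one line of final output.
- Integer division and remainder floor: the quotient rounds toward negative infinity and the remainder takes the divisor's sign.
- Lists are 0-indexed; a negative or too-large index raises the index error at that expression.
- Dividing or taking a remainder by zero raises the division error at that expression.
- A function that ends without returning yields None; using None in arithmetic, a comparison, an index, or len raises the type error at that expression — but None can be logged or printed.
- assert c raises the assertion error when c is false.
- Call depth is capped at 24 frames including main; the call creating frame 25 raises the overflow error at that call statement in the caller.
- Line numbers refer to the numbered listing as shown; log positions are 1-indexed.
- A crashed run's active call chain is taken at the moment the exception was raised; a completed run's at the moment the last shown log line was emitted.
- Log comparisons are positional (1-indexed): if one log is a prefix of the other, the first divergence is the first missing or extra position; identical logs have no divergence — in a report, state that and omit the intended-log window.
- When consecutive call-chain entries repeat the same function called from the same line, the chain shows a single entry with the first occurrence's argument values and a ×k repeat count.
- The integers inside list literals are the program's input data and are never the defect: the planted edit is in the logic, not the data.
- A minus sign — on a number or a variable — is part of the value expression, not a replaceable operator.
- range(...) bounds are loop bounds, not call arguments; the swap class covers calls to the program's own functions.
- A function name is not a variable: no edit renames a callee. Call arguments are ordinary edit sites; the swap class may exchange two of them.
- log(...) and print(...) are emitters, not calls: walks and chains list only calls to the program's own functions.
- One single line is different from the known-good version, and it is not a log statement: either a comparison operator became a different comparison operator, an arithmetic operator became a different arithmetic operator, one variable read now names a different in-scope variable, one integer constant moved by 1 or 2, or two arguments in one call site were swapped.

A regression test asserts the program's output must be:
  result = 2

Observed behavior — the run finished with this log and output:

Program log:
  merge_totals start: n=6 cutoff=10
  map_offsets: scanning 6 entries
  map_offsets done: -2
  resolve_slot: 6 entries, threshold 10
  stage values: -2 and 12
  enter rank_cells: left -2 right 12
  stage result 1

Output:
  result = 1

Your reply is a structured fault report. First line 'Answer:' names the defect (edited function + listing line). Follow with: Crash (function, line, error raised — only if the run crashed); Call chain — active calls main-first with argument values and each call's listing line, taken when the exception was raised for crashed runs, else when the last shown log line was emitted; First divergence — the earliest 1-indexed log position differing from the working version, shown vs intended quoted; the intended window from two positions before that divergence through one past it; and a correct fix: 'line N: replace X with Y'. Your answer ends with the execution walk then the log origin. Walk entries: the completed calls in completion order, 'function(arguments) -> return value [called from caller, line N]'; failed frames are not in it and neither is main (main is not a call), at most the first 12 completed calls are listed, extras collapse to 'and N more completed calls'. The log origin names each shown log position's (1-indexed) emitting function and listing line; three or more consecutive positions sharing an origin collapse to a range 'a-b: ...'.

Answer: the defect is in rank_cells at line 22.
Key fact: Everything matches until log position 7, which reads 'stage result 1' in place of 'stage result 2'.
Call chain: main.
First divergence: at position 7 the run shows 'stage result 1' where the working version logs 'stage result 2'.
Intended log window:
  5: stage values: -2 and 12
  6: enter rank_cells: left -2 right 12
  7: stage result 2
Execution walk:
  map_offsets([5, 2, 12, -2, 5, 10]) -> -2  [called from merge_totals, line 29]
  resolve_slot([5, 2, 12, -2, 5, 10], 10) -> 12  [called from merge_totals, line 30]
  rank_cells(-2, 12) -> 1  [called from merge_totals, line 32]
  merge_totals([5, 2, 12, -2, 5, 10], 10) -> 1  [called from main, line 37]
Log origin:
  1: emitted by merge_totals (line 28)
  2: emitted by map_offsets (line 2)
  3: emitted by map_offsets (line 7)
  4: emitted by resolve_slot (line 11)
  5: emitted by merge_totals (line 31)
  6: emitted by rank_cells (line 19)
  7: emitted by main (line 38)
A correct fix: line 22: replace `1` with `2`.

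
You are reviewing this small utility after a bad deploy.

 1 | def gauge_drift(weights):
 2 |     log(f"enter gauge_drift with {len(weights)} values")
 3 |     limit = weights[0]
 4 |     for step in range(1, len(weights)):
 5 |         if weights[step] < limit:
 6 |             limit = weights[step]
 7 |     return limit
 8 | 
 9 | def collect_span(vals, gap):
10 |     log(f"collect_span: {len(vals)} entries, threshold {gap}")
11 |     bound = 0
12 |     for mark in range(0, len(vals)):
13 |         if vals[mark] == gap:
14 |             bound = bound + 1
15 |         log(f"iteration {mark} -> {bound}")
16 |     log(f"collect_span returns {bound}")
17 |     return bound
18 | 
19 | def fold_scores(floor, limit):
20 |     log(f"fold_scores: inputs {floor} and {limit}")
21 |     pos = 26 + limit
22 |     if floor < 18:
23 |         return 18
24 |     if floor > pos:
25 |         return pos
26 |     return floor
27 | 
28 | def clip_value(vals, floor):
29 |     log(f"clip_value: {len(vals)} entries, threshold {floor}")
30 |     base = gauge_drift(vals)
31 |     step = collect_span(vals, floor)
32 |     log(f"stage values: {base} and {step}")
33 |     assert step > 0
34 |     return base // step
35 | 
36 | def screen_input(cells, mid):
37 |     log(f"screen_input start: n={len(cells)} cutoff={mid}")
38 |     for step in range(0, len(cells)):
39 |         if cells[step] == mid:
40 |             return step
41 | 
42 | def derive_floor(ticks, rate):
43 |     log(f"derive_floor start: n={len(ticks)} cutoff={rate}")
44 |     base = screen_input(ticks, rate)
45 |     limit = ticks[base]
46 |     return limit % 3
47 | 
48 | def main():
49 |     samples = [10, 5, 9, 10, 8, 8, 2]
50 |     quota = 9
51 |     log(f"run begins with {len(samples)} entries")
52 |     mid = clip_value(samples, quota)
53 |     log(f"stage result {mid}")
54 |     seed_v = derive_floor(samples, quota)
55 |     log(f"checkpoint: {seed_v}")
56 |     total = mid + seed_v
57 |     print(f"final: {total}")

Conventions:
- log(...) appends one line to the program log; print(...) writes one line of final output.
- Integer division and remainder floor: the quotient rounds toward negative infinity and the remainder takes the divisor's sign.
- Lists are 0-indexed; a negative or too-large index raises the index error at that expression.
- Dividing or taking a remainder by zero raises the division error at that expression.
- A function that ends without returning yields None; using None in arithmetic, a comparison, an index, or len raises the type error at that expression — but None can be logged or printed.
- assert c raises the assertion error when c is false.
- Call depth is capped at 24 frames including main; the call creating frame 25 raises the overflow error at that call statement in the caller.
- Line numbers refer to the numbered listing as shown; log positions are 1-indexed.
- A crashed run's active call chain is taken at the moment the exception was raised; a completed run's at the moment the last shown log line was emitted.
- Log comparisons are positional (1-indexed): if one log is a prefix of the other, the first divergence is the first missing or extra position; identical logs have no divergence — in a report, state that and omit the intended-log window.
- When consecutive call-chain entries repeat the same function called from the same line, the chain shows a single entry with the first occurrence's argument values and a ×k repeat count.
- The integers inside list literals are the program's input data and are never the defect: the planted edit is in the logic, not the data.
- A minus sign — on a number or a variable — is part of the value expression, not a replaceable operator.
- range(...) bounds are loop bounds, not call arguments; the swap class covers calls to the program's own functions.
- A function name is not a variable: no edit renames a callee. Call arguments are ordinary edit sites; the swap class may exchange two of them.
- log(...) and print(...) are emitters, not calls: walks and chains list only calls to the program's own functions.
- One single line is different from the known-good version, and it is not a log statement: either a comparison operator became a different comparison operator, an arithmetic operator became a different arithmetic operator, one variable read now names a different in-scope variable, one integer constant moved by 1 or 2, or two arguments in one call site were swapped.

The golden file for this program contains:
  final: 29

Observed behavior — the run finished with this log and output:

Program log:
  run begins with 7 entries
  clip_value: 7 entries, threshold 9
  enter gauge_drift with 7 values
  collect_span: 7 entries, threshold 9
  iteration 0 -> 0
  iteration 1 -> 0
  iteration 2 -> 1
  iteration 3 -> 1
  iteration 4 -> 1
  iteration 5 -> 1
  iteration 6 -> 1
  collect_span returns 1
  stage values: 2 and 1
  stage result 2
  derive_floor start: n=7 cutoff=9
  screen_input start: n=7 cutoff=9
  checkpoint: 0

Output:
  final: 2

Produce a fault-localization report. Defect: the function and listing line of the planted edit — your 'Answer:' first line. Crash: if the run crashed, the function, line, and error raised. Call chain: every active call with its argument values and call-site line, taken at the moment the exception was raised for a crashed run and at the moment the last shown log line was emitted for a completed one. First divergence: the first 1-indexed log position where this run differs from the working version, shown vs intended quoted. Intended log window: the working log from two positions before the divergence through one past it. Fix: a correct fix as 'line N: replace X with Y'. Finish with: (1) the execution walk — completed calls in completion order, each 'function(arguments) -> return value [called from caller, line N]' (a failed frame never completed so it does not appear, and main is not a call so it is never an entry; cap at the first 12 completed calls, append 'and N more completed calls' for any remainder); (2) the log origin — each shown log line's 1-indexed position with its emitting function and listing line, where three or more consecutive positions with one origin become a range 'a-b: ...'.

Answer: the defect is in derive_floor at line 46.
Core observation: The earliest visible damage is log position 17 — 'checkpoint: 0' rather than the intended 'checkpoint: 27'.
Call chain: main.
First divergence: position 17; shown 'checkpoint: 0' vs intended 'checkpoint: 27'.
Intended log window:
  15: derive_floor start: n=7 cutoff=9
  16: screen_input start: n=7 cutoff=9
  17: checkpoint: 27
Execution walk:
  gauge_drift([10, 5, 9, 10, 8, 8, 2]) -> 2  [called from clip_value, line 30]
  collect_span([10, 5, 9, 10, 8, 8, 2], 9) -> 1  [called from clip_value, line 31]
  clip_value([10, 5, 9, 10, 8, 8, 2], 9) -> 2  [called from main, line 52]
  screen_input([10, 5, 9, 10, 8, 8, 2], 9) -> 2  [called from derive_floor, line 44]
  derive_floor([10, 5, 9, 10, 8, 8, 2], 9) -> 0  [called from main, line 54]
Log origins:
  1: emitted by main (line 51)
  2: emitted by clip_value (line 29)
  3: emitted by gauge_drift (line 2)
  4: emitted by collect_span (line 10)
  5-11: emitted by collect_span (line 15)
  12: emitted by collect_span (line 16)
  13: emitted by clip_value (line 32)
  14: emitted by main (line 53)
  15: emitted by derive_floor (line 43)
  16: emitted by screen_input (line 37)
  17: emitted by main (line 55)
A correct fix: line 46: replace `%` with `*`.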